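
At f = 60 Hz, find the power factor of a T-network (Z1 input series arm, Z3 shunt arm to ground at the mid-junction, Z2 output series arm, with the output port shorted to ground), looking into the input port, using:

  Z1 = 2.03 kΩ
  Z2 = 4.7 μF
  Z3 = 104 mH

Step 1 — Angular frequency: ω = 2π·f = 2π·60 = 377 rad/s.
Step 2 — Component impedances:
  Z1: Z = R = 2030 Ω
  Z2: Z = 1/(jωC) = -j/(ω·C) = 0 - j564.4 Ω
  Z3: Z = jωL = j·377·0.104 = 0 + j39.21 Ω
Step 3 — With the output port shorted to ground, the output series arm Z2 runs from the junction to ground; the shunt arm Z3 also runs from the junction to ground. They appear in parallel: Z3 || Z2 = 0 + j42.13 Ω.
Step 4 — Series with input arm Z1: Z_in = Z1 + (Z3 || Z2) = 2030 + j42.13 Ω = 2030∠1.2° Ω.
Step 5 — Power factor: PF = cos(φ) = Re(Z)/|Z| = 2030/2030.4 = 0.9998.
Step 6 — Type: Im(Z) = 42.13 ⇒ lagging (phase φ = 1.2°).

PF = 0.9998 (lagging, φ = 1.2°)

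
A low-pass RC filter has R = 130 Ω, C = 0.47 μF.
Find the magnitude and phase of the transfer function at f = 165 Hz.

Step 1 — Angular frequency: ω = 2π·165 = 1037 rad/s.
Step 2 — Transfer function: H(jω) = 1/(1 + jωRC).
Step 3 — Denominator: 1 + jωRC = 1 + j·1037·130·4.7e-07 = 1 + j0.06334.
Step 4 — H = 0.996 - j0.06309.
Step 5 — Magnitude: |H| = 0.998 (-0.0 dB); phase: φ = -3.6°.

|H| = 0.998 (-0.0 dB), φ = -3.6°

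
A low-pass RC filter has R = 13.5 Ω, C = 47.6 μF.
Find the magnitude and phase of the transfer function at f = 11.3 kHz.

Step 1 — Angular frequency: ω = 2π·1.13e+04 = 7.1e+04 rad/s.
Step 2 — Transfer function: H(jω) = 1/(1 + jωRC).
Step 3 — Denominator: 1 + jωRC = 1 + j·7.1e+04·13.5·4.76e-05 = 1 + j45.62.
Step 4 — H = 0.0004802 - j0.02191.
Step 5 — Magnitude: |H| = 0.02191 (-33.2 dB); phase: φ = -88.7°.

|H| = 0.02191 (-33.2 dB), φ = -88.7°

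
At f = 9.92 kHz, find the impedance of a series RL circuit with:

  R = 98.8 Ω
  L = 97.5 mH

Step 1 — Angular frequency: ω = 2π·f = 2π·9920 = 6.233e+04 rad/s.
Step 2 — Component impedances:
  R: Z = R = 98.8 Ω
  L: Z = jωL = j·6.233e+04·0.0975 = 0 + j6077 Ω
Step 3 — Series combination: Z_total = R + L = 98.8 + j6077 Ω = 6078∠89.1° Ω.

Z = 98.8 + j6077 Ω = 6078∠89.1° Ω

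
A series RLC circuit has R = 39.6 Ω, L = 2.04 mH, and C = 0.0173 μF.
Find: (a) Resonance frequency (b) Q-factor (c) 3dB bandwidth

Step 1 — Resonance condition Im(Z)=0 gives ω₀ = 1/√(LC).
Step 2 — ω₀ = 1/√(0.00204·1.73e-08) = 1.683e+05 rad/s.
Step 3 — f₀ = ω₀/(2π) = 2.679e+04 Hz.
Step 4 — Series Q: Q = ω₀L/R = 1.683e+05·0.00204/39.6 = 8.672.
Step 5 — 3dB bandwidth: Δω = ω₀/Q = 1.941e+04 rad/s; BW = Δω/(2π) = 3089 Hz.

(a) f₀ = 2.679e+04 Hz  (b) Q = 8.672  (c) BW = 3089 Hz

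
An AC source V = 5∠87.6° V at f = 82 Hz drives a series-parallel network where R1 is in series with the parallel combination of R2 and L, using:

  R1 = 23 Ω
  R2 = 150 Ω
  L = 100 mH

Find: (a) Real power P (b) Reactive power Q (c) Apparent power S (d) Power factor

Step 1 — Angular frequency: ω = 2π·f = 2π·82 = 515.2 rad/s.
Step 2 — Component impedances:
  R1: Z = R = 23 Ω
  R2: Z = R = 150 Ω
  L: Z = jωL = j·515.2·0.1 = 0 + j51.52 Ω
Step 3 — Parallel branch: R2 || L = 1/(1/R2 + 1/L) = 15.83 + j46.09 Ω.
Step 4 — Series with R1: Z_total = R1 + (R2 || L) = 38.83 + j46.09 Ω = 60.26∠49.9° Ω.
Step 5 — Source phasor: V = 5∠87.6° V = 0.2094 + j4.996 V.
Step 6 — Current: I = V / Z = 0.06563 + j0.05076 A = 0.08297∠37.7° A.
Step 7 — Complex power: S = V·I* = 0.2673 + j0.3173 VA.
Step 8 — Real power: P = Re(S) = 0.2673 W.
Step 9 — Reactive power: Q = Im(S) = 0.3173 VAR.
Step 10 — Apparent power: |S| = 0.4149 VA.
Step 11 — Power factor: PF = P/|S| = 0.6443 (lagging).

(a) P = 0.2673 W  (b) Q = 0.3173 VAR  (c) S = 0.4149 VA  (d) PF = 0.6443 (lagging)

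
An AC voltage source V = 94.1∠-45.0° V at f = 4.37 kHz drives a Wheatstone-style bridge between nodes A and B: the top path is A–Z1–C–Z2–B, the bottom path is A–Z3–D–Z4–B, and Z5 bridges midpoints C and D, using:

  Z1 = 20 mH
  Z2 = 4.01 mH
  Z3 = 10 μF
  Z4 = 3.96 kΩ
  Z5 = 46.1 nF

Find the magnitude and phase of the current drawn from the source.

Step 1 — Angular frequency: ω = 2π·f = 2π·4370 = 2.746e+04 rad/s.
Step 2 — Component impedances:
  Z1: Z = jωL = j·2.746e+04·0.02 = 0 + j549.2 Ω
  Z2: Z = jωL = j·2.746e+04·0.00401 = 0 + j110.1 Ω
  Z3: Z = 1/(jωC) = -j/(ω·C) = 0 - j3.642 Ω
  Z4: Z = R = 3960 Ω
  Z5: Z = 1/(jωC) = -j/(ω·C) = 0 - j790 Ω
Step 3 — Bridge requires nodal analysis (the Z5 bridge couples midpoints C and D, so the two paths cannot be reduced to a simple series/parallel combination). Setting node B to ground and injecting 1 A at node A, the 3-node admittance system at A, C, D solves to V_A = Z_AB = 732.8 + j1546 Ω = 1711∠64.6° Ω.
Step 4 — Source phasor: V = 94.1∠-45.0° V = 66.54 - j66.54 V.
Step 5 — Ohm's law: I = V / Z_total = (66.54 - j66.54) / (732.8 + j1546) = -0.01848 - j0.0518 A.
Step 6 — Convert to polar: |I| = 0.055 A, ∠I = -109.6°.

I = 0.055∠-109.6° A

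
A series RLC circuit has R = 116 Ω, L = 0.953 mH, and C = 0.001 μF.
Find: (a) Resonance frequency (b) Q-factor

Step 1 — Resonance condition Im(Z)=0 gives ω₀ = 1/√(LC).
Step 2 — ω₀ = 1/√(0.000953·1e-09) = 1.024e+06 rad/s.
Step 3 — f₀ = ω₀/(2π) = 1.63e+05 Hz.
Step 4 — Series Q: Q = ω₀L/R = 1.024e+06·0.000953/116 = 8.416.

(a) f₀ = 1.63e+05 Hz  (b) Q = 8.416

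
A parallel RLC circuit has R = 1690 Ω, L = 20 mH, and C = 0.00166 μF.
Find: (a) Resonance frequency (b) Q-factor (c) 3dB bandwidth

Step 1 — Resonance: ω₀ = 1/√(LC) = 1/√(0.02·1.66e-09) = 1.736e+05 rad/s.
Step 2 — f₀ = ω₀/(2π) = 2.762e+04 Hz.
Step 3 — Parallel Q: Q = R/(ω₀L) = 1690/(1.736e+05·0.02) = 0.4869.
Step 4 — Bandwidth: Δω = ω₀/Q = 3.565e+05 rad/s; BW = Δω/(2π) = 5.673e+04 Hz.

(a) f₀ = 2.762e+04 Hz  (b) Q = 0.4869  (c) BW = 5.673e+04 Hz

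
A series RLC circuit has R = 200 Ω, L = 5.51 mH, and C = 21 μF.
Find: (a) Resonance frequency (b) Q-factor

Step 1 — Resonance condition Im(Z)=0 gives ω₀ = 1/√(LC).
Step 2 — ω₀ = 1/√(0.00551·2.1e-05) = 2940 rad/s.
Step 3 — f₀ = ω₀/(2π) = 467.9 Hz.
Step 4 — Series Q: Q = ω₀L/R = 2940·0.00551/200 = 0.08099.

(a) f₀ = 467.9 Hz  (b) Q = 0.08099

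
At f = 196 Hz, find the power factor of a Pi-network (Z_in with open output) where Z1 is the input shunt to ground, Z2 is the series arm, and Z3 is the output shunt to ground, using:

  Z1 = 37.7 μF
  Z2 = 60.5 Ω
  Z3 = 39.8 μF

Step 1 — Angular frequency: ω = 2π·f = 2π·196 = 1232 rad/s.
Step 2 — Component impedances:
  Z1: Z = 1/(jωC) = -j/(ω·C) = 0 - j21.54 Ω
  Z2: Z = R = 60.5 Ω
  Z3: Z = 1/(jωC) = -j/(ω·C) = 0 - j20.4 Ω
Step 3 — With open output, the series arm Z2 and the output shunt Z3 appear in series to ground: Z2 + Z3 = 60.5 - j20.4 Ω.
Step 4 — Parallel with input shunt Z1: Z_in = Z1 || (Z2 + Z3) = 5.179 - j17.95 Ω = 18.68∠-73.9° Ω.
Step 5 — Power factor: PF = cos(φ) = Re(Z)/|Z| = 5.179/18.68 = 0.2772.
Step 6 — Type: Im(Z) = -17.95 ⇒ leading (phase φ = -73.9°).

PF = 0.2772 (leading, φ = -73.9°)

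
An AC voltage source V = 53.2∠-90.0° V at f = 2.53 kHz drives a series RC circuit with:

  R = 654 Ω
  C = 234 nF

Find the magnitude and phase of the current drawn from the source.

Step 1 — Angular frequency: ω = 2π·f = 2π·2530 = 1.59e+04 rad/s.
Step 2 — Component impedances:
  R: Z = R = 654 Ω
  C: Z = 1/(jωC) = -j/(ω·C) = 0 - j268.8 Ω
Step 3 — Series combination: Z_total = R + C = 654 - j268.8 Ω = 707.1∠-22.3° Ω.
Step 4 — Source phasor: V = 53.2∠-90.0° V = 0 - j53.2 V.
Step 5 — Ohm's law: I = V / Z_total = (0 - j53.2) / (654 - j268.8) = 0.0286 - j0.06959 A.
Step 6 — Convert to polar: |I| = 0.07524 A, ∠I = -67.7°.

I = 0.07524∠-67.7° A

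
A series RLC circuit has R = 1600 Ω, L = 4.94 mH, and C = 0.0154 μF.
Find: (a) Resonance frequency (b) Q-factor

Step 1 — Resonance condition Im(Z)=0 gives ω₀ = 1/√(LC).
Step 2 — ω₀ = 1/√(0.00494·1.54e-08) = 1.147e+05 rad/s.
Step 3 — f₀ = ω₀/(2π) = 1.825e+04 Hz.
Step 4 — Series Q: Q = ω₀L/R = 1.147e+05·0.00494/1600 = 0.354.

(a) f₀ = 1.825e+04 Hz  (b) Q = 0.354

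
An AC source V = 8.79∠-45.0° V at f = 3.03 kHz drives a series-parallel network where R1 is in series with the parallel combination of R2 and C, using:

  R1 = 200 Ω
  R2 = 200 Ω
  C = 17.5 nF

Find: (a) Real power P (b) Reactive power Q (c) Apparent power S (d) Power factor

Step 1 — Angular frequency: ω = 2π·f = 2π·3030 = 1.904e+04 rad/s.
Step 2 — Component impedances:
  R1: Z = R = 200 Ω
  R2: Z = R = 200 Ω
  C: Z = 1/(jωC) = -j/(ω·C) = 0 - j3002 Ω
Step 3 — Parallel branch: R2 || C = 1/(1/R2 + 1/C) = 199.1 - j13.27 Ω.
Step 4 — Series with R1: Z_total = R1 + (R2 || C) = 399.1 - j13.27 Ω = 399.3∠-1.9° Ω.
Step 5 — Source phasor: V = 8.79∠-45.0° V = 6.215 - j6.215 V.
Step 6 — Current: I = V / Z = 0.01607 - j0.01504 A = 0.02201∠-43.1° A.
Step 7 — Complex power: S = V·I* = 0.1934 - j0.006428 VA.
Step 8 — Real power: P = Re(S) = 0.1934 W.
Step 9 — Reactive power: Q = Im(S) = -0.006428 VAR.
Step 10 — Apparent power: |S| = 0.1935 VA.
Step 11 — Power factor: PF = P/|S| = 0.9994 (leading).

(a) P = 0.1934 W  (b) Q = -0.006428 VAR  (c) S = 0.1935 VA  (d) PF = 0.9994 (leading)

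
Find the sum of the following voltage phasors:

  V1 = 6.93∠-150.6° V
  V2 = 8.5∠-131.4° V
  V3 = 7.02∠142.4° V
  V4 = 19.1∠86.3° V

Step 1 — Convert each phasor to rectangular form:
  V1 = 6.93·(cos(-150.6°) + j·sin(-150.6°)) = -6.038 - j3.402 V
  V2 = 8.5·(cos(-131.4°) + j·sin(-131.4°)) = -5.621 - j6.376 V
  V3 = 7.02·(cos(142.4°) + j·sin(142.4°)) = -5.562 + j4.283 V
  V4 = 19.1·(cos(86.3°) + j·sin(86.3°)) = 1.233 + j19.06 V
Step 2 — Sum components: V_total = -15.99 + j13.57 V.
Step 3 — Convert to polar: |V_total| = 20.97 V, ∠V_total = 139.7°.

V_total = 20.97∠139.7° V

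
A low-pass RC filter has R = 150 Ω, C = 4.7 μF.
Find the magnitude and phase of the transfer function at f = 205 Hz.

Step 1 — Angular frequency: ω = 2π·205 = 1288 rad/s.
Step 2 — Transfer function: H(jω) = 1/(1 + jωRC).
Step 3 — Denominator: 1 + jωRC = 1 + j·1288·150·4.7e-06 = 1 + j0.9081.
Step 4 — H = 0.5481 - j0.4977.
Step 5 — Magnitude: |H| = 0.7403 (-2.6 dB); phase: φ = -42.2°.

|H| = 0.7403 (-2.6 dB), φ = -42.2°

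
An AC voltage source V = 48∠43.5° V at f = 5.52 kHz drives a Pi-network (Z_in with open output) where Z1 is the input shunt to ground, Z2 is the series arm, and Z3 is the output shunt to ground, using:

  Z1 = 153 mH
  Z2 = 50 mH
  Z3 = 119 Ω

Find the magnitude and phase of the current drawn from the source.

Step 1 — Angular frequency: ω = 2π·f = 2π·5520 = 3.468e+04 rad/s.
Step 2 — Component impedances:
  Z1: Z = jωL = j·3.468e+04·0.153 = 0 + j5307 Ω
  Z2: Z = jωL = j·3.468e+04·0.05 = 0 + j1734 Ω
  Z3: Z = R = 119 Ω
Step 3 — With open output, the series arm Z2 and the output shunt Z3 appear in series to ground: Z2 + Z3 = 119 + j1734 Ω.
Step 4 — Parallel with input shunt Z1: Z_in = Z1 || (Z2 + Z3) = 67.58 + j1308 Ω = 1310∠87.0° Ω.
Step 5 — Source phasor: V = 48∠43.5° V = 34.82 + j33.04 V.
Step 6 — Ohm's law: I = V / Z_total = (34.82 + j33.04) / (67.58 + j1308) = 0.02656 - j0.02524 A.
Step 7 — Convert to polar: |I| = 0.03664 A, ∠I = -43.5°.

I = 0.03664∠-43.5° A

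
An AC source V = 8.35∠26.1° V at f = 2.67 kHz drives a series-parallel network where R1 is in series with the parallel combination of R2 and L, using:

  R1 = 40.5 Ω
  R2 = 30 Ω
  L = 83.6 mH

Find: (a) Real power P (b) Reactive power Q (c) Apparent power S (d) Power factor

Step 1 — Angular frequency: ω = 2π·f = 2π·2670 = 1.678e+04 rad/s.
Step 2 — Component impedances:
  R1: Z = R = 40.5 Ω
  R2: Z = R = 30 Ω
  L: Z = jωL = j·1.678e+04·0.0836 = 0 + j1402 Ω
Step 3 — Parallel branch: R2 || L = 1/(1/R2 + 1/L) = 29.99 + j0.6414 Ω.
Step 4 — Series with R1: Z_total = R1 + (R2 || L) = 70.49 + j0.6414 Ω = 70.49∠0.5° Ω.
Step 5 — Source phasor: V = 8.35∠26.1° V = 7.499 + j3.673 V.
Step 6 — Current: I = V / Z = 0.1068 + j0.05114 A = 0.1185∠25.6° A.
Step 7 — Complex power: S = V·I* = 0.9891 + j0.009001 VA.
Step 8 — Real power: P = Re(S) = 0.9891 W.
Step 9 — Reactive power: Q = Im(S) = 0.009001 VAR.
Step 10 — Apparent power: |S| = 0.9891 VA.
Step 11 — Power factor: PF = P/|S| = 1 (lagging).

(a) P = 0.9891 W  (b) Q = 0.009001 VAR  (c) S = 0.9891 VA  (d) PF = 1 (lagging)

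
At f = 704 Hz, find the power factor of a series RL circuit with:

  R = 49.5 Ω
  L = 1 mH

Step 1 — Angular frequency: ω = 2π·f = 2π·704 = 4423 rad/s.
Step 2 — Component impedances:
  R: Z = R = 49.5 Ω
  L: Z = jωL = j·4423·0.001 = 0 + j4.423 Ω
Step 3 — Series combination: Z_total = R + L = 49.5 + j4.423 Ω = 49.7∠5.1° Ω.
Step 4 — Power factor: PF = cos(φ) = Re(Z)/|Z| = 49.5/49.7 = 0.996.
Step 5 — Type: Im(Z) = 4.423 ⇒ lagging (phase φ = 5.1°).

PF = 0.996 (lagging, φ = 5.1°)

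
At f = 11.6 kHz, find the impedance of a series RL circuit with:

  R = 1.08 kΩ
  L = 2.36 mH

Step 1 — Angular frequency: ω = 2π·f = 2π·1.16e+04 = 7.288e+04 rad/s.
Step 2 — Component impedances:
  R: Z = R = 1080 Ω
  L: Z = jωL = j·7.288e+04·0.00236 = 0 + j172 Ω
Step 3 — Series combination: Z_total = R + L = 1080 + j172 Ω = 1094∠9.0° Ω.

Z = 1080 + j172 Ω = 1094∠9.0° Ω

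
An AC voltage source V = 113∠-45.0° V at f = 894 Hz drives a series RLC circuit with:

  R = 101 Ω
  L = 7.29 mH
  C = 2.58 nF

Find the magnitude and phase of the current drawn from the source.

Step 1 — Angular frequency: ω = 2π·f = 2π·894 = 5617 rad/s.
Step 2 — Component impedances:
  R: Z = R = 101 Ω
  L: Z = jωL = j·5617·0.00729 = 0 + j40.95 Ω
  C: Z = 1/(jωC) = -j/(ω·C) = 0 - j6.9e+04 Ω
Step 3 — Series combination: Z_total = R + L + C = 101 - j6.896e+04 Ω = 6.896e+04∠-89.9° Ω.
Step 4 — Source phasor: V = 113∠-45.0° V = 79.9 - j79.9 V.
Step 5 — Ohm's law: I = V / Z_total = (79.9 - j79.9) / (101 - j6.896e+04) = 0.00116 + j0.001157 A.
Step 6 — Convert to polar: |I| = 0.001639 A, ∠I = 44.9°.

I = 0.001639∠44.9° A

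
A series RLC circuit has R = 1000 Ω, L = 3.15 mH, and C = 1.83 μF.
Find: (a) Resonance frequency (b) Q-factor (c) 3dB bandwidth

Step 1 — Resonance: ω₀ = 1/√(LC) = 1/√(0.00315·1.83e-06) = 1.317e+04 rad/s.
Step 2 — f₀ = ω₀/(2π) = 2096 Hz.
Step 3 — Series Q: Q = ω₀L/R = 1.317e+04·0.00315/1000 = 0.04149.
Step 4 — Bandwidth: Δω = ω₀/Q = 3.175e+05 rad/s; BW = Δω/(2π) = 5.053e+04 Hz.

(a) f₀ = 2096 Hz  (b) Q = 0.04149  (c) BW = 5.053e+04 Hz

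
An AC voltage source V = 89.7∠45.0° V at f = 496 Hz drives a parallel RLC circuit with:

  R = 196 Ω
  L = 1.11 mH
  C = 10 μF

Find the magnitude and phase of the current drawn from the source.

Step 1 — Angular frequency: ω = 2π·f = 2π·496 = 3116 rad/s.
Step 2 — Component impedances:
  R: Z = R = 196 Ω
  L: Z = jωL = j·3116·0.00111 = 0 + j3.459 Ω
  C: Z = 1/(jωC) = -j/(ω·C) = 0 - j32.09 Ω
Step 3 — Parallel combination: 1/Z_total = 1/R + 1/L + 1/C; Z_total = 0.07667 + j3.876 Ω = 3.877∠88.9° Ω.
Step 4 — Source phasor: V = 89.7∠45.0° V = 63.43 + j63.43 V.
Step 5 — Ohm's law: I = V / Z_total = (63.43 + j63.43) / (0.07667 + j3.876) = 16.68 - j16.04 A.
Step 6 — Convert to polar: |I| = 23.14 A, ∠I = -43.9°.

I = 23.14∠-43.9° A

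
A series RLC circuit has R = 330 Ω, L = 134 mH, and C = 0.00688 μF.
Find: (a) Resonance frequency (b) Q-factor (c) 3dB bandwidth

Step 1 — Resonance condition Im(Z)=0 gives ω₀ = 1/√(LC).
Step 2 — ω₀ = 1/√(0.134·6.88e-09) = 3.293e+04 rad/s.
Step 3 — f₀ = ω₀/(2π) = 5242 Hz.
Step 4 — Series Q: Q = ω₀L/R = 3.293e+04·0.134/330 = 13.37.
Step 5 — 3dB bandwidth: Δω = ω₀/Q = 2463 rad/s; BW = Δω/(2π) = 391.9 Hz.

(a) f₀ = 5242 Hz  (b) Q = 13.37  (c) BW = 391.9 Hz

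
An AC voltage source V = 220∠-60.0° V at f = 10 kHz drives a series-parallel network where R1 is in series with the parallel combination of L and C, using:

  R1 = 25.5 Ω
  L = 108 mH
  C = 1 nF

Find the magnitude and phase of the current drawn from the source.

Step 1 — Angular frequency: ω = 2π·f = 2π·1e+04 = 6.283e+04 rad/s.
Step 2 — Component impedances:
  R1: Z = R = 25.5 Ω
  L: Z = jωL = j·6.283e+04·0.108 = 0 + j6786 Ω
  C: Z = 1/(jωC) = -j/(ω·C) = 0 - j1.592e+04 Ω
Step 3 — Parallel branch: L || C = 1/(1/L + 1/C) = 0 + j1.183e+04 Ω.
Step 4 — Series with R1: Z_total = R1 + (L || C) = 25.5 + j1.183e+04 Ω = 1.183e+04∠89.9° Ω.
Step 5 — Source phasor: V = 220∠-60.0° V = 110 - j190.5 V.
Step 6 — Ohm's law: I = V / Z_total = (110 - j190.5) / (25.5 + j1.183e+04) = -0.01609 - j0.009333 A.
Step 7 — Convert to polar: |I| = 0.0186 A, ∠I = -149.9°.

I = 0.0186∠-149.9° A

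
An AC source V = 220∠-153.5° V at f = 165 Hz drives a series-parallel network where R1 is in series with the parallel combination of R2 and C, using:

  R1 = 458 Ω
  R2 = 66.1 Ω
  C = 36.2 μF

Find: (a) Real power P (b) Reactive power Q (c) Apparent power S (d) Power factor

Step 1 — Angular frequency: ω = 2π·f = 2π·165 = 1037 rad/s.
Step 2 — Component impedances:
  R1: Z = R = 458 Ω
  R2: Z = R = 66.1 Ω
  C: Z = 1/(jωC) = -j/(ω·C) = 0 - j26.65 Ω
Step 3 — Parallel branch: R2 || C = 1/(1/R2 + 1/C) = 9.24 - j22.92 Ω.
Step 4 — Series with R1: Z_total = R1 + (R2 || C) = 467.2 - j22.92 Ω = 467.8∠-2.8° Ω.
Step 5 — Source phasor: V = 220∠-153.5° V = -196.9 - j98.16 V.
Step 6 — Current: I = V / Z = -0.4101 - j0.2302 A = 0.4703∠-150.7° A.
Step 7 — Complex power: S = V·I* = 103.3 - j5.069 VA.
Step 8 — Real power: P = Re(S) = 103.3 W.
Step 9 — Reactive power: Q = Im(S) = -5.069 VAR.
Step 10 — Apparent power: |S| = 103.5 VA.
Step 11 — Power factor: PF = P/|S| = 0.9988 (leading).

(a) P = 103.3 W  (b) Q = -5.069 VAR  (c) S = 103.5 VA  (d) PF = 0.9988 (leading)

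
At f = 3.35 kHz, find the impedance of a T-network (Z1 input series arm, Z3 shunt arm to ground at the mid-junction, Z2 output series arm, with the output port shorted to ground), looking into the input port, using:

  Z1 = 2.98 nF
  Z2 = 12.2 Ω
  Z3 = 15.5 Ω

Step 1 — Angular frequency: ω = 2π·f = 2π·3350 = 2.105e+04 rad/s.
Step 2 — Component impedances:
  Z1: Z = 1/(jωC) = -j/(ω·C) = 0 - j1.594e+04 Ω
  Z2: Z = R = 12.2 Ω
  Z3: Z = R = 15.5 Ω
Step 3 — With the output port shorted to ground, the output series arm Z2 runs from the junction to ground; the shunt arm Z3 also runs from the junction to ground. They appear in parallel: Z3 || Z2 = 6.827 Ω.
Step 4 — Series with input arm Z1: Z_in = Z1 + (Z3 || Z2) = 6.827 - j1.594e+04 Ω = 1.594e+04∠-90.0° Ω.

Z = 6.827 - j1.594e+04 Ω = 1.594e+04∠-90.0° Ω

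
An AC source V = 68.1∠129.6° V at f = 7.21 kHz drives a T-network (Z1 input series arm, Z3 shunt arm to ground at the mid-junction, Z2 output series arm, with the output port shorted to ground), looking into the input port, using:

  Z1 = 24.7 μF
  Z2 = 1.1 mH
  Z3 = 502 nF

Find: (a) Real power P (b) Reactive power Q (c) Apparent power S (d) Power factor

Step 1 — Angular frequency: ω = 2π·f = 2π·7210 = 4.53e+04 rad/s.
Step 2 — Component impedances:
  Z1: Z = 1/(jωC) = -j/(ω·C) = 0 - j0.8937 Ω
  Z2: Z = jωL = j·4.53e+04·0.0011 = 0 + j49.83 Ω
  Z3: Z = 1/(jωC) = -j/(ω·C) = 0 - j43.97 Ω
Step 3 — With the output port shorted to ground, the output series arm Z2 runs from the junction to ground; the shunt arm Z3 also runs from the junction to ground. They appear in parallel: Z3 || Z2 = 0 - j374 Ω.
Step 4 — Series with input arm Z1: Z_in = Z1 + (Z3 || Z2) = 0 - j374.9 Ω = 374.9∠-90.0° Ω.
Step 5 — Source phasor: V = 68.1∠129.6° V = -43.41 + j52.47 V.
Step 6 — Current: I = V / Z = -0.14 - j0.1158 A = 0.1817∠-140.4° A.
Step 7 — Complex power: S = V·I* = 0 - j12.37 VA.
Step 8 — Real power: P = Re(S) = 0 W.
Step 9 — Reactive power: Q = Im(S) = -12.37 VAR.
Step 10 — Apparent power: |S| = 12.37 VA.
Step 11 — Power factor: PF = P/|S| = 0 (leading).

(a) P = 0 W  (b) Q = -12.37 VAR  (c) S = 12.37 VA  (d) PF = 0 (leading)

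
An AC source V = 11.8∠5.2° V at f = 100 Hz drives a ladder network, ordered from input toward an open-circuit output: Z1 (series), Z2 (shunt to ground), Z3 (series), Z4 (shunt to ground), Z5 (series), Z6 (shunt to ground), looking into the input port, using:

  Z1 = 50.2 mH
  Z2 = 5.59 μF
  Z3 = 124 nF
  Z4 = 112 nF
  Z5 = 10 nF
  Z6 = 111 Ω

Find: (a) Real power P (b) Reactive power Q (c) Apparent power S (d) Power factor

Step 1 — Angular frequency: ω = 2π·f = 2π·100 = 628.3 rad/s.
Step 2 — Component impedances:
  Z1: Z = jωL = j·628.3·0.0502 = 0 + j31.54 Ω
  Z2: Z = 1/(jωC) = -j/(ω·C) = 0 - j284.7 Ω
  Z3: Z = 1/(jωC) = -j/(ω·C) = 0 - j1.284e+04 Ω
  Z4: Z = 1/(jωC) = -j/(ω·C) = 0 - j1.421e+04 Ω
  Z5: Z = 1/(jωC) = -j/(ω·C) = 0 - j1.592e+05 Ω
  Z6: Z = R = 111 Ω
Step 3 — Ladder network (open output): work backward from the far end, alternating series and parallel combinations. Z_in = 8.83e-05 - j250.1 Ω = 250.1∠-90.0° Ω.
Step 4 — Source phasor: V = 11.8∠5.2° V = 11.75 + j1.069 V.
Step 5 — Current: I = V / Z = -0.004277 + j0.04699 A = 0.04719∠95.2° A.
Step 6 — Complex power: S = V·I* = 1.966e-07 - j0.5568 VA.
Step 7 — Real power: P = Re(S) = 1.966e-07 W.
Step 8 — Reactive power: Q = Im(S) = -0.5568 VAR.
Step 9 — Apparent power: |S| = 0.5568 VA.
Step 10 — Power factor: PF = P/|S| = 3.531e-07 (leading).

(a) P = 1.966e-07 W  (b) Q = -0.5568 VAR  (c) S = 0.5568 VA  (d) PF = 3.531e-07 (leading)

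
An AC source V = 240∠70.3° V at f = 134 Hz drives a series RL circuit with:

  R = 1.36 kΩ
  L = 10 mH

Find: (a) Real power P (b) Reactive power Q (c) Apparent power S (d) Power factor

Step 1 — Angular frequency: ω = 2π·f = 2π·134 = 841.9 rad/s.
Step 2 — Component impedances:
  R: Z = R = 1360 Ω
  L: Z = jωL = j·841.9·0.01 = 0 + j8.419 Ω
Step 3 — Series combination: Z_total = R + L = 1360 + j8.419 Ω = 1360∠0.4° Ω.
Step 4 — Source phasor: V = 240∠70.3° V = 80.9 + j226 V.
Step 5 — Current: I = V / Z = 0.06051 + j0.1658 A = 0.1765∠69.9° A.
Step 6 — Complex power: S = V·I* = 42.35 + j0.2622 VA.
Step 7 — Real power: P = Re(S) = 42.35 W.
Step 8 — Reactive power: Q = Im(S) = 0.2622 VAR.
Step 9 — Apparent power: |S| = 42.35 VA.
Step 10 — Power factor: PF = P/|S| = 1 (lagging).

(a) P = 42.35 W  (b) Q = 0.2622 VAR  (c) S = 42.35 VA  (d) PF = 1 (lagging)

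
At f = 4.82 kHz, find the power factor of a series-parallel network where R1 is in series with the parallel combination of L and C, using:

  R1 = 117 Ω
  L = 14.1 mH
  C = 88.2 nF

Step 1 — Angular frequency: ω = 2π·f = 2π·4820 = 3.028e+04 rad/s.
Step 2 — Component impedances:
  R1: Z = R = 117 Ω
  L: Z = jωL = j·3.028e+04·0.0141 = 0 + j427 Ω
  C: Z = 1/(jωC) = -j/(ω·C) = 0 - j374.4 Ω
Step 3 — Parallel branch: L || C = 1/(1/L + 1/C) = 0 - j3037 Ω.
Step 4 — Series with R1: Z_total = R1 + (L || C) = 117 - j3037 Ω = 3039∠-87.8° Ω.
Step 5 — Power factor: PF = cos(φ) = Re(Z)/|Z| = 117/3039 = 0.0385.
Step 6 — Type: Im(Z) = -3037 ⇒ leading (phase φ = -87.8°).

PF = 0.0385 (leading, φ = -87.8°)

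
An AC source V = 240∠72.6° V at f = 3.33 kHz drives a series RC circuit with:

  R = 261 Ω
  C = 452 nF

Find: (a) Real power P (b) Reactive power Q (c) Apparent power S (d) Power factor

Step 1 — Angular frequency: ω = 2π·f = 2π·3330 = 2.092e+04 rad/s.
Step 2 — Component impedances:
  R: Z = R = 261 Ω
  C: Z = 1/(jωC) = -j/(ω·C) = 0 - j105.7 Ω
Step 3 — Series combination: Z_total = R + C = 261 - j105.7 Ω = 281.6∠-22.1° Ω.
Step 4 — Source phasor: V = 240∠72.6° V = 71.77 + j229 V.
Step 5 — Current: I = V / Z = -0.06916 + j0.8494 A = 0.8523∠94.7° A.
Step 6 — Complex power: S = V·I* = 189.6 - j76.8 VA.
Step 7 — Real power: P = Re(S) = 189.6 W.
Step 8 — Reactive power: Q = Im(S) = -76.8 VAR.
Step 9 — Apparent power: |S| = 204.5 VA.
Step 10 — Power factor: PF = P/|S| = 0.9268 (leading).

(a) P = 189.6 W  (b) Q = -76.8 VAR  (c) S = 204.5 VA  (d) PF = 0.9268 (leading)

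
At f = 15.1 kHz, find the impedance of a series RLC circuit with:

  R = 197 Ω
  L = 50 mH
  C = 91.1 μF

Step 1 — Angular frequency: ω = 2π·f = 2π·1.51e+04 = 9.488e+04 rad/s.
Step 2 — Component impedances:
  R: Z = R = 197 Ω
  L: Z = jωL = j·9.488e+04·0.05 = 0 + j4744 Ω
  C: Z = 1/(jωC) = -j/(ω·C) = 0 - j0.1157 Ω
Step 3 — Series combination: Z_total = R + L + C = 197 + j4744 Ω = 4748∠87.6° Ω.

Z = 197 + j4744 Ω = 4748∠87.6° Ω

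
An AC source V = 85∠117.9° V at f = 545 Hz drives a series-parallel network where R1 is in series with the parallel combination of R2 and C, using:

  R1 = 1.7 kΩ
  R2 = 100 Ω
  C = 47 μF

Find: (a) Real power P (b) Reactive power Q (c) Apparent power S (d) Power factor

Step 1 — Angular frequency: ω = 2π·f = 2π·545 = 3424 rad/s.
Step 2 — Component impedances:
  R1: Z = R = 1700 Ω
  R2: Z = R = 100 Ω
  C: Z = 1/(jωC) = -j/(ω·C) = 0 - j6.213 Ω
Step 3 — Parallel branch: R2 || C = 1/(1/R2 + 1/C) = 0.3846 - j6.189 Ω.
Step 4 — Series with R1: Z_total = R1 + (R2 || C) = 1700 - j6.189 Ω = 1700∠-0.2° Ω.
Step 5 — Source phasor: V = 85∠117.9° V = -39.77 + j75.12 V.
Step 6 — Current: I = V / Z = -0.02355 + j0.04409 A = 0.04999∠118.1° A.
Step 7 — Complex power: S = V·I* = 4.249 - j0.01547 VA.
Step 8 — Real power: P = Re(S) = 4.249 W.
Step 9 — Reactive power: Q = Im(S) = -0.01547 VAR.
Step 10 — Apparent power: |S| = 4.249 VA.
Step 11 — Power factor: PF = P/|S| = 1 (leading).

(a) P = 4.249 W  (b) Q = -0.01547 VAR  (c) S = 4.249 VA  (d) PF = 1 (leading)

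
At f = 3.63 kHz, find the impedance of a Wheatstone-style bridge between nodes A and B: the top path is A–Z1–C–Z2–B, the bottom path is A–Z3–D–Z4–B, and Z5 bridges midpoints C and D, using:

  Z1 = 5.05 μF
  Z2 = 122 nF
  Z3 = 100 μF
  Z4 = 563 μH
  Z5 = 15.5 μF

Step 1 — Angular frequency: ω = 2π·f = 2π·3630 = 2.281e+04 rad/s.
Step 2 — Component impedances:
  Z1: Z = 1/(jωC) = -j/(ω·C) = 0 - j8.682 Ω
  Z2: Z = 1/(jωC) = -j/(ω·C) = 0 - j359.4 Ω
  Z3: Z = 1/(jωC) = -j/(ω·C) = 0 - j0.4384 Ω
  Z4: Z = jωL = j·2.281e+04·0.000563 = 0 + j12.84 Ω
  Z5: Z = 1/(jωC) = -j/(ω·C) = 0 - j2.829 Ω
Step 3 — Bridge requires nodal analysis (the Z5 bridge couples midpoints C and D, so the two paths cannot be reduced to a simple series/parallel combination). Setting node B to ground and injecting 1 A at node A, the 3-node admittance system at A, C, D solves to V_A = Z_AB = 0 + j12.88 Ω = 12.88∠90.0° Ω.

Z = 0 + j12.88 Ω = 12.88∠90.0° Ω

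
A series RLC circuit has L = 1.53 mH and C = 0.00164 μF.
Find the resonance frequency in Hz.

Step 1 — Resonance condition Im(Z)=0 gives ω₀ = 1/√(LC).
Step 2 — ω₀ = 1/√(0.00153·1.64e-09) = 6.313e+05 rad/s.
Step 3 — f₀ = ω₀/(2π) = 1.005e+05 Hz.

f₀ = 1.005e+05 Hz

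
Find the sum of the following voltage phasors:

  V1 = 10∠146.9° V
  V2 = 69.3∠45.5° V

Step 1 — Convert each phasor to rectangular form:
  V1 = 10·(cos(146.9°) + j·sin(146.9°)) = -8.377 + j5.461 V
  V2 = 69.3·(cos(45.5°) + j·sin(45.5°)) = 48.57 + j49.43 V
Step 2 — Sum components: V_total = 40.2 + j54.89 V.
Step 3 — Convert to polar: |V_total| = 68.03 V, ∠V_total = 53.8°.

V_total = 68.03∠53.8° V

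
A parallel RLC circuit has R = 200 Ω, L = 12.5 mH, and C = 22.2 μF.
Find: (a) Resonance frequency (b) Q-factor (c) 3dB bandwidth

Step 1 — Resonance: ω₀ = 1/√(LC) = 1/√(0.0125·2.22e-05) = 1898 rad/s.
Step 2 — f₀ = ω₀/(2π) = 302.1 Hz.
Step 3 — Parallel Q: Q = R/(ω₀L) = 200/(1898·0.0125) = 8.429.
Step 4 — Bandwidth: Δω = ω₀/Q = 225.2 rad/s; BW = Δω/(2π) = 35.85 Hz.

(a) f₀ = 302.1 Hz  (b) Q = 8.429  (c) BW = 35.85 Hz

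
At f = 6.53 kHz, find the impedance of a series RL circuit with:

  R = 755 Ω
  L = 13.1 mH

Step 1 — Angular frequency: ω = 2π·f = 2π·6530 = 4.103e+04 rad/s.
Step 2 — Component impedances:
  R: Z = R = 755 Ω
  L: Z = jωL = j·4.103e+04·0.0131 = 0 + j537.5 Ω
Step 3 — Series combination: Z_total = R + L = 755 + j537.5 Ω = 926.8∠35.4° Ω.

Z = 755 + j537.5 Ω = 926.8∠35.4° Ω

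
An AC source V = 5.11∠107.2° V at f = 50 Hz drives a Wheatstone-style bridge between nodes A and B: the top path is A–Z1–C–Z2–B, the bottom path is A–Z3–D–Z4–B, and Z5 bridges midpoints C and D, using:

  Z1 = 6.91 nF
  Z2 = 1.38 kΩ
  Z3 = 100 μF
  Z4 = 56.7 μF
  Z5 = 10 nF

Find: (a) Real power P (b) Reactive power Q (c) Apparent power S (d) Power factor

Step 1 — Angular frequency: ω = 2π·f = 2π·50 = 314.2 rad/s.
Step 2 — Component impedances:
  Z1: Z = 1/(jωC) = -j/(ω·C) = 0 - j4.607e+05 Ω
  Z2: Z = R = 1380 Ω
  Z3: Z = 1/(jωC) = -j/(ω·C) = 0 - j31.83 Ω
  Z4: Z = 1/(jωC) = -j/(ω·C) = 0 - j56.14 Ω
  Z5: Z = 1/(jωC) = -j/(ω·C) = 0 - j3.183e+05 Ω
Step 3 — Bridge requires nodal analysis (the Z5 bridge couples midpoints C and D, so the two paths cannot be reduced to a simple series/parallel combination). Setting node B to ground and injecting 1 A at node A, the 3-node admittance system at A, C, D solves to V_A = Z_AB = 0.0001861 - j87.94 Ω = 87.94∠-90.0° Ω.
Step 4 — Source phasor: V = 5.11∠107.2° V = -1.511 + j4.881 V.
Step 5 — Current: I = V / Z = -0.05551 - j0.01718 A = 0.05811∠-162.8° A.
Step 6 — Complex power: S = V·I* = 6.282e-07 - j0.2969 VA.
Step 7 — Real power: P = Re(S) = 6.282e-07 W.
Step 8 — Reactive power: Q = Im(S) = -0.2969 VAR.
Step 9 — Apparent power: |S| = 0.2969 VA.
Step 10 — Power factor: PF = P/|S| = 2.116e-06 (leading).

(a) P = 6.282e-07 W  (b) Q = -0.2969 VAR  (c) S = 0.2969 VA  (d) PF = 2.116e-06 (leading)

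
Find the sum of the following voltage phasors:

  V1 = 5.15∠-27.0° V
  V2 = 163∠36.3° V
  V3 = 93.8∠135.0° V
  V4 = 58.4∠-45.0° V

Step 1 — Convert each phasor to rectangular form:
  V1 = 5.15·(cos(-27.0°) + j·sin(-27.0°)) = 4.589 - j2.338 V
  V2 = 163·(cos(36.3°) + j·sin(36.3°)) = 131.4 + j96.5 V
  V3 = 93.8·(cos(135.0°) + j·sin(135.0°)) = -66.33 + j66.33 V
  V4 = 58.4·(cos(-45.0°) + j·sin(-45.0°)) = 41.3 - j41.3 V
Step 2 — Sum components: V_total = 110.9 + j119.2 V.
Step 3 — Convert to polar: |V_total| = 162.8 V, ∠V_total = 47.1°.

V_total = 162.8∠47.1° V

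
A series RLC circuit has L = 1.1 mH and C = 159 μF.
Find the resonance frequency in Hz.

Step 1 — Resonance condition Im(Z)=0 gives ω₀ = 1/√(LC).
Step 2 — ω₀ = 1/√(0.0011·0.000159) = 2391 rad/s.
Step 3 — f₀ = ω₀/(2π) = 380.6 Hz.

f₀ = 380.6 Hz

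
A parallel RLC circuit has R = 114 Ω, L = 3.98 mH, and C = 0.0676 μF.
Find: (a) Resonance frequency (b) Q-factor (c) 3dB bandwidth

Step 1 — Resonance: ω₀ = 1/√(LC) = 1/√(0.00398·6.76e-08) = 6.097e+04 rad/s.
Step 2 — f₀ = ω₀/(2π) = 9703 Hz.
Step 3 — Parallel Q: Q = R/(ω₀L) = 114/(6.097e+04·0.00398) = 0.4698.
Step 4 — Bandwidth: Δω = ω₀/Q = 1.298e+05 rad/s; BW = Δω/(2π) = 2.065e+04 Hz.

(a) f₀ = 9703 Hz  (b) Q = 0.4698  (c) BW = 2.065e+04 Hz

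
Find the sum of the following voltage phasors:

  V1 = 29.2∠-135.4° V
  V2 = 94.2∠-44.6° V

Step 1 — Convert each phasor to rectangular form:
  V1 = 29.2·(cos(-135.4°) + j·sin(-135.4°)) = -20.79 - j20.5 V
  V2 = 94.2·(cos(-44.6°) + j·sin(-44.6°)) = 67.07 - j66.14 V
Step 2 — Sum components: V_total = 46.28 - j86.65 V.
Step 3 — Convert to polar: |V_total| = 98.23 V, ∠V_total = -61.9°.

V_total = 98.23∠-61.9° V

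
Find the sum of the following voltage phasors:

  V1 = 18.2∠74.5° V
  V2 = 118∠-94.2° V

Step 1 — Convert each phasor to rectangular form:
  V1 = 18.2·(cos(74.5°) + j·sin(74.5°)) = 4.864 + j17.54 V
  V2 = 118·(cos(-94.2°) + j·sin(-94.2°)) = -8.642 - j117.7 V
Step 2 — Sum components: V_total = -3.778 - j100.1 V.
Step 3 — Convert to polar: |V_total| = 100.2 V, ∠V_total = -92.2°.

V_total = 100.2∠-92.2° V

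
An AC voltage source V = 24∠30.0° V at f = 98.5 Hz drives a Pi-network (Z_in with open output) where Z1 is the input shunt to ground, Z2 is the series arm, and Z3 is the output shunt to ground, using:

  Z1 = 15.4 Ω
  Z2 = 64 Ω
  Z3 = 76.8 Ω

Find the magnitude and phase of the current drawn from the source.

Step 1 — Angular frequency: ω = 2π·f = 2π·98.5 = 618.9 rad/s.
Step 2 — Component impedances:
  Z1: Z = R = 15.4 Ω
  Z2: Z = R = 64 Ω
  Z3: Z = R = 76.8 Ω
Step 3 — With open output, the series arm Z2 and the output shunt Z3 appear in series to ground: Z2 + Z3 = 140.8 Ω.
Step 4 — Parallel with input shunt Z1: Z_in = Z1 || (Z2 + Z3) = 13.88 Ω = 13.88∠0.0° Ω.
Step 5 — Source phasor: V = 24∠30.0° V = 20.78 + j12 V.
Step 6 — Ohm's law: I = V / Z_total = (20.78 + j12) / (13.88) = 1.497 + j0.8644 A.
Step 7 — Convert to polar: |I| = 1.729 A, ∠I = 30.0°.

I = 1.729∠30.0° A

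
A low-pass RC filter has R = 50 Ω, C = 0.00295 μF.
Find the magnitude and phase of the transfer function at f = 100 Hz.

Step 1 — Angular frequency: ω = 2π·100 = 628.3 rad/s.
Step 2 — Transfer function: H(jω) = 1/(1 + jωRC).
Step 3 — Denominator: 1 + jωRC = 1 + j·628.3·50·2.95e-09 = 1 + j9.268e-05.
Step 4 — H = 1 - j9.268e-05.
Step 5 — Magnitude: |H| = 1 (-0.0 dB); phase: φ = -0.0°.

|H| = 1 (-0.0 dB), φ = -0.0°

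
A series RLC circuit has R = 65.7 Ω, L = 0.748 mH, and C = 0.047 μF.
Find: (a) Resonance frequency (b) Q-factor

Step 1 — Resonance condition Im(Z)=0 gives ω₀ = 1/√(LC).
Step 2 — ω₀ = 1/√(0.000748·4.7e-08) = 1.687e+05 rad/s.
Step 3 — f₀ = ω₀/(2π) = 2.684e+04 Hz.
Step 4 — Series Q: Q = ω₀L/R = 1.687e+05·0.000748/65.7 = 1.92.

(a) f₀ = 2.684e+04 Hz  (b) Q = 1.92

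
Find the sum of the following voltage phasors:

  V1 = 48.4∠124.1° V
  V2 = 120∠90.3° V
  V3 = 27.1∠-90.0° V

Step 1 — Convert each phasor to rectangular form:
  V1 = 48.4·(cos(124.1°) + j·sin(124.1°)) = -27.13 + j40.08 V
  V2 = 120·(cos(90.3°) + j·sin(90.3°)) = -0.6283 + j120 V
  V3 = 27.1·(cos(-90.0°) + j·sin(-90.0°)) = 0 - j27.1 V
Step 2 — Sum components: V_total = -27.76 + j133 V.
Step 3 — Convert to polar: |V_total| = 135.8 V, ∠V_total = 101.8°.

V_total = 135.8∠101.8° V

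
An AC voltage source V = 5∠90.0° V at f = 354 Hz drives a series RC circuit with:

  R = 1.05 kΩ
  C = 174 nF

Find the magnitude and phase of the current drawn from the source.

Step 1 — Angular frequency: ω = 2π·f = 2π·354 = 2224 rad/s.
Step 2 — Component impedances:
  R: Z = R = 1050 Ω
  C: Z = 1/(jωC) = -j/(ω·C) = 0 - j2584 Ω
Step 3 — Series combination: Z_total = R + C = 1050 - j2584 Ω = 2789∠-67.9° Ω.
Step 4 — Source phasor: V = 5∠90.0° V = 0 + j5 V.
Step 5 — Ohm's law: I = V / Z_total = (0 + j5) / (1050 - j2584) = -0.001661 + j0.0006749 A.
Step 6 — Convert to polar: |I| = 0.001793 A, ∠I = 157.9°.

I = 0.001793∠157.9° A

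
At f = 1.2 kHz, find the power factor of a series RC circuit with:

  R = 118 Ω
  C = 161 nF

Step 1 — Angular frequency: ω = 2π·f = 2π·1200 = 7540 rad/s.
Step 2 — Component impedances:
  R: Z = R = 118 Ω
  C: Z = 1/(jωC) = -j/(ω·C) = 0 - j823.8 Ω
Step 3 — Series combination: Z_total = R + C = 118 - j823.8 Ω = 832.2∠-81.8° Ω.
Step 4 — Power factor: PF = cos(φ) = Re(Z)/|Z| = 118/832.2 = 0.1418.
Step 5 — Type: Im(Z) = -823.8 ⇒ leading (phase φ = -81.8°).

PF = 0.1418 (leading, φ = -81.8°)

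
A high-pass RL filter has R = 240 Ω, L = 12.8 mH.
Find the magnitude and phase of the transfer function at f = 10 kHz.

Step 1 — Angular frequency: ω = 2π·1e+04 = 6.283e+04 rad/s.
Step 2 — Transfer function: H(jω) = jωL/(R + jωL).
Step 3 — Numerator jωL = j·804.2; denominator R + jωL = 240 + j804.2.
Step 4 — H = 0.9182 + j0.274.
Step 5 — Magnitude: |H| = 0.9582 (-0.4 dB); phase: φ = 16.6°.

|H| = 0.9582 (-0.4 dB), φ = 16.6°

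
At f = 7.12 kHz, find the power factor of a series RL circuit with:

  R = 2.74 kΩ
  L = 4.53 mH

Step 1 — Angular frequency: ω = 2π·f = 2π·7120 = 4.474e+04 rad/s.
Step 2 — Component impedances:
  R: Z = R = 2740 Ω
  L: Z = jωL = j·4.474e+04·0.00453 = 0 + j202.7 Ω
Step 3 — Series combination: Z_total = R + L = 2740 + j202.7 Ω = 2747∠4.2° Ω.
Step 4 — Power factor: PF = cos(φ) = Re(Z)/|Z| = 2740/2747.5 = 0.9973.
Step 5 — Type: Im(Z) = 202.7 ⇒ lagging (phase φ = 4.2°).

PF = 0.9973 (lagging, φ = 4.2°)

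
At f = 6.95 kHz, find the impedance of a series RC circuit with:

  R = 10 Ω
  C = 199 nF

Step 1 — Angular frequency: ω = 2π·f = 2π·6950 = 4.367e+04 rad/s.
Step 2 — Component impedances:
  R: Z = R = 10 Ω
  C: Z = 1/(jωC) = -j/(ω·C) = 0 - j115.1 Ω
Step 3 — Series combination: Z_total = R + C = 10 - j115.1 Ω = 115.5∠-85.0° Ω.

Z = 10 - j115.1 Ω = 115.5∠-85.0° Ω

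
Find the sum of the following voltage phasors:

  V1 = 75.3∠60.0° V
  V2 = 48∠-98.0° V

Step 1 — Convert each phasor to rectangular form:
  V1 = 75.3·(cos(60.0°) + j·sin(60.0°)) = 37.65 + j65.21 V
  V2 = 48·(cos(-98.0°) + j·sin(-98.0°)) = -6.68 - j47.53 V
Step 2 — Sum components: V_total = 30.97 + j17.68 V.
Step 3 — Convert to polar: |V_total| = 35.66 V, ∠V_total = 29.7°.

V_total = 35.66∠29.7° V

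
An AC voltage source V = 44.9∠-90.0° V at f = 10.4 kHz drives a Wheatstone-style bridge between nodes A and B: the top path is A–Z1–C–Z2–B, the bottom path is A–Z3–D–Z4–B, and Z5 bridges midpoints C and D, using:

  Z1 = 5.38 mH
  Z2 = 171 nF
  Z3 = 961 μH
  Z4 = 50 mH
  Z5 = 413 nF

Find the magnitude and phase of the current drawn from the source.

Step 1 — Angular frequency: ω = 2π·f = 2π·1.04e+04 = 6.535e+04 rad/s.
Step 2 — Component impedances:
  Z1: Z = jωL = j·6.535e+04·0.00538 = 0 + j351.6 Ω
  Z2: Z = 1/(jωC) = -j/(ω·C) = 0 - j89.49 Ω
  Z3: Z = jωL = j·6.535e+04·0.000961 = 0 + j62.8 Ω
  Z4: Z = jωL = j·6.535e+04·0.05 = 0 + j3267 Ω
  Z5: Z = 1/(jωC) = -j/(ω·C) = 0 - j37.05 Ω
Step 3 — Bridge requires nodal analysis (the Z5 bridge couples midpoints C and D, so the two paths cannot be reduced to a simple series/parallel combination). Setting node B to ground and injecting 1 A at node A, the 3-node admittance system at A, C, D solves to V_A = Z_AB = 0 - j70.41 Ω = 70.41∠-90.0° Ω.
Step 4 — Source phasor: V = 44.9∠-90.0° V = 0 - j44.9 V.
Step 5 — Ohm's law: I = V / Z_total = (0 - j44.9) / (0 - j70.41) = 0.6377 A.
Step 6 — Convert to polar: |I| = 0.6377 A, ∠I = 0.0°.

I = 0.6377∠0.0° A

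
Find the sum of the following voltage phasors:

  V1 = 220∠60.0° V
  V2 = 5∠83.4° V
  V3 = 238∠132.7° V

Step 1 — Convert each phasor to rectangular form:
  V1 = 220·(cos(60.0°) + j·sin(60.0°)) = 110 + j190.5 V
  V2 = 5·(cos(83.4°) + j·sin(83.4°)) = 0.5747 + j4.967 V
  V3 = 238·(cos(132.7°) + j·sin(132.7°)) = -161.4 + j174.9 V
Step 2 — Sum components: V_total = -50.83 + j370.4 V.
Step 3 — Convert to polar: |V_total| = 373.9 V, ∠V_total = 97.8°.

V_total = 373.9∠97.8° V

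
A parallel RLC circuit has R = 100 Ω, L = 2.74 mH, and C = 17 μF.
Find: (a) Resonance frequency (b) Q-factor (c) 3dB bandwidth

Step 1 — Resonance: ω₀ = 1/√(LC) = 1/√(0.00274·1.7e-05) = 4633 rad/s.
Step 2 — f₀ = ω₀/(2π) = 737.4 Hz.
Step 3 — Parallel Q: Q = R/(ω₀L) = 100/(4633·0.00274) = 7.877.
Step 4 — Bandwidth: Δω = ω₀/Q = 588.2 rad/s; BW = Δω/(2π) = 93.62 Hz.

(a) f₀ = 737.4 Hz  (b) Q = 7.877  (c) BW = 93.62 Hz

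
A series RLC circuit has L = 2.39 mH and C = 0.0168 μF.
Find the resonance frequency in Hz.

Step 1 — Resonance condition Im(Z)=0 gives ω₀ = 1/√(LC).
Step 2 — ω₀ = 1/√(0.00239·1.68e-08) = 1.578e+05 rad/s.
Step 3 — f₀ = ω₀/(2π) = 2.512e+04 Hz.

f₀ = 2.512e+04 Hz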